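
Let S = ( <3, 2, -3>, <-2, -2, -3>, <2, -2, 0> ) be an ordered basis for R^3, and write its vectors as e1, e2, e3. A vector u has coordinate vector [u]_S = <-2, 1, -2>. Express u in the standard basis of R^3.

<-12, -2, 3>

The coordinates say u = -2e1 + e2 - 2e3; adding the scaled basis vectors gives <-12, -2, 3>.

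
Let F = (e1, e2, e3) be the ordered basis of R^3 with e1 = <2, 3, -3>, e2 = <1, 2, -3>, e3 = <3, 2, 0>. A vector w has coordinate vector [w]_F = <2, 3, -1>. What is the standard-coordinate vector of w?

By definition w = 2e1 + 3e2 - e3.
Summing componentwise gives <4, 10, -15>.

<4, 10, -15>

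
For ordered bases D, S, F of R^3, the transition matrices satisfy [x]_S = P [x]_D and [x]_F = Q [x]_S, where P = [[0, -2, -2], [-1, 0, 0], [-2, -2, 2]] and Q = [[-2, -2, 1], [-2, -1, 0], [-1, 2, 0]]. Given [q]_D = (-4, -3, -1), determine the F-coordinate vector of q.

Composing the changes, [q]_F = Q P [q]_D.
Q P = [[0, 2, 6], [1, 4, 4], [-2, 2, 2]]; applying this to (-4, -3, -1) gives (-12, -20, 0).

(-12, -20, 0)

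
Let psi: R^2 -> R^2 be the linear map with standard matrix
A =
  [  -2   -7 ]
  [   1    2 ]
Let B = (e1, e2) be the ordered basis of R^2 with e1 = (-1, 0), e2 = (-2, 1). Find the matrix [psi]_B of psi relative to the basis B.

Let P have columns e1, e2. Then [psi]_B = P^(-1) A P.
Here det P = -1, so P^(-1) is integer; computing A P first and then P^(-1)(A P) gives [[0, 3], [-1, 0]].

[[0, 3], [-1, 0]]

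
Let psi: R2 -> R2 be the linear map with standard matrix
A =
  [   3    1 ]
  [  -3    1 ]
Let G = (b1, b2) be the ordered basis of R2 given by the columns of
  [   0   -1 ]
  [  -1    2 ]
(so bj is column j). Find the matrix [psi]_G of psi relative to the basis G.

With P the matrix whose columns are b1, b2, [psi]_G = P^(-1) A P.
Column by column: psi(b1) = A b1 = [-1, -1]; its G-coordinates [3, 1] give column 1.
Continuing for each basis vector yields [psi]_G = [[3, -3], [1, 1]].

[[3, -3], [1, 1]]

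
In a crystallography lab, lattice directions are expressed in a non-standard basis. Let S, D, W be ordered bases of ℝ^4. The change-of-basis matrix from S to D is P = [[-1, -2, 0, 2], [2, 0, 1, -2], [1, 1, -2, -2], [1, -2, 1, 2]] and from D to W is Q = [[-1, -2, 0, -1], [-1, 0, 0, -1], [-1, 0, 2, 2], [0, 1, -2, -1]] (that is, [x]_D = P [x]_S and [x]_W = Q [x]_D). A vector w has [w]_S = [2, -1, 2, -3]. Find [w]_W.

Apply P to get D-coordinates [-6, 12, 3, 0], then Q to get W-coordinates.
The result is [w]_W = [-18, 6, 12, 6].

[-18, 6, 12, 6]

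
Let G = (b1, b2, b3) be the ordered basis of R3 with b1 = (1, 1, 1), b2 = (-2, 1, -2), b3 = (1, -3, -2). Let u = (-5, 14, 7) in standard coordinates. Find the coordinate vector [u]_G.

(1, 1, -4)

[u]_G is the unique c with M c = u, where M has columns b1, ..., b3.
Solving this 3x3 system gives c = (1, 1, -4).
Check: b1 + b2 - 4b3 = (-5, 14, 7).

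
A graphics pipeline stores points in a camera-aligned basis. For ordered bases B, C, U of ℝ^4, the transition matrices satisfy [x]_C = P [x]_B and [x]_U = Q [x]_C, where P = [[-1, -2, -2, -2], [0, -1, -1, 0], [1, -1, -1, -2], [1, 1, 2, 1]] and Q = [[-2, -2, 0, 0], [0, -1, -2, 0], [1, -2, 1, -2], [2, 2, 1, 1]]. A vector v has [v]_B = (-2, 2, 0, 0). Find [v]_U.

First [v]_C = P [v]_B = (-2, -2, -4, 0).
Then [v]_U = Q [v]_C = (8, 10, -2, -12).

(8, 10, -2, -12)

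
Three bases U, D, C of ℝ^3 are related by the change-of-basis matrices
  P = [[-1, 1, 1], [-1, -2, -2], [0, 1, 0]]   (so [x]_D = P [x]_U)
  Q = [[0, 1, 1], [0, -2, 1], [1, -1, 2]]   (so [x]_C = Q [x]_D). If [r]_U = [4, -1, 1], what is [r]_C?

First [r]_D = P [r]_U = [-4, -4, -1].
Then [r]_C = Q [r]_D = [-5, 7, -2].

[-5, 7, -2]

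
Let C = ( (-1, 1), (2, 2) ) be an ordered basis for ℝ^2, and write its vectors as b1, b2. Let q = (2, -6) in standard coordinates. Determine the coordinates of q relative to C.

We seek scalars with c_1 b1 + c_2 b2 = q; equivalently solve M c = q where the columns of M are b1, b2.
System: -c_1 + 2c_2 = 2, c_1 + 2c_2 = -6; solving gives c_1 = -4, c_2 = -1.
Check: -4b1 - b2 = (2, -6).

(-4, -1)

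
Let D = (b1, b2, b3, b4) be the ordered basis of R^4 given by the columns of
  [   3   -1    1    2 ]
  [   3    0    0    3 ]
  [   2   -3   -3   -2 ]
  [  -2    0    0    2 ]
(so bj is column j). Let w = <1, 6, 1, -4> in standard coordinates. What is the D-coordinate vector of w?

<2, 3, -2, 0>

Write w = c_1 b1 + ... + c_4 b4 and solve for the c_i.
Gaussian elimination on [M | w] yields c = (2, 3, -2, 0).
Check: 2b1 + 3b2 - 2b3 + 0·b4 = <1, 6, 1, -4>.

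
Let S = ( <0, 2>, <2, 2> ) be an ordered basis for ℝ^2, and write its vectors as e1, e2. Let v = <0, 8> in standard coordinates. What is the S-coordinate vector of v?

[v]_S is the unique c with M c = v, where M has columns e1, e2.
System: 0c_1 + 2c_2 = 0, 2c_1 + 2c_2 = 8; solving gives c_1 = 4, c_2 = 0.
Check: 4e1 + 0·e2 = <0, 8>.

<4, 0>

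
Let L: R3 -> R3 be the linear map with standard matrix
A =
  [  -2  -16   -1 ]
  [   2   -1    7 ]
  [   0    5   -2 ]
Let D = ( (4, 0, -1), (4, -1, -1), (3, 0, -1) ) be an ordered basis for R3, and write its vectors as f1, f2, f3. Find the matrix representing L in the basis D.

[[0, 2, 0], [-1, -2, 1], [-1, 3, -3]]

With P the matrix whose columns are f1, ..., f3, [L]_D = P^(-1) A P.
Column by column: L(f1) = A f1 = (-7, 1, 2); its D-coordinates (0, -1, -1) give column 1.
Continuing for each basis vector yields [L]_D = [[0, 2, 0], [-1, -2, 1], [-1, 3, -3]].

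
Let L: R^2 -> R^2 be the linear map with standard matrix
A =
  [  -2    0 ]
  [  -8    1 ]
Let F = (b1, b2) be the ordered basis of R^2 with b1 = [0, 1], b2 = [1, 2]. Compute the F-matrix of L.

[[1, -2], [0, -2]]

The j-th column of [L]_F is [L(bj)]_F.
L(b1) = A b1 = [0, 1] = b1 + 0·b2, so column 1 is [1, 0].
Repeating for b2 and assembling the columns gives [[1, -2], [0, -2]].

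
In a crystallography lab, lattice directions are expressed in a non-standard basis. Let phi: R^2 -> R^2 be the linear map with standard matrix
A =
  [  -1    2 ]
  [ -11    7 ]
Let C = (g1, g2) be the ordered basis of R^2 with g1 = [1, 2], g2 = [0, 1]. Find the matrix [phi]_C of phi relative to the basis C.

The j-th column of [phi]_C is [phi(gj)]_C.
phi(g1) = A g1 = [3, 3] = 3g1 - 3g2, so column 1 is [3, -3].
Repeating for g2 and assembling the columns gives [[3, 2], [-3, 3]].

[[3, 2], [-3, 3]]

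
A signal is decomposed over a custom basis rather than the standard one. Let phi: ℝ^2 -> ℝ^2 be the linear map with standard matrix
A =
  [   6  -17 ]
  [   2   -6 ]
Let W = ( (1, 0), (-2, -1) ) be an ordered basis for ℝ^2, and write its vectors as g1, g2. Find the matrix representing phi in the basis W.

Let P have columns g1, g2. Then [phi]_W = P^(-1) A P.
Here det P = -1, so P^(-1) is integer; computing A P first and then P^(-1)(A P) gives [[2, 1], [-2, -2]].

[[2, 1], [-2, -2]]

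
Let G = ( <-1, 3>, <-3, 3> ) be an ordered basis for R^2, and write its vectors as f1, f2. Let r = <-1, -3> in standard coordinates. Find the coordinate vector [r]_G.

<-2, 1>

We seek scalars with c_1 f1 + c_2 f2 = r; equivalently solve M c = r where the columns of M are f1, f2.
System: -c_1 - 3c_2 = -1, 3c_1 + 3c_2 = -3; solving gives c_1 = -2, c_2 = 1.
Check: -2f1 + f2 = <-1, -3>.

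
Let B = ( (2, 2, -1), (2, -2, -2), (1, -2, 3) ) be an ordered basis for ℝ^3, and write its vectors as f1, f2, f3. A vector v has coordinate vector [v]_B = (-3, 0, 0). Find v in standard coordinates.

(-6, -6, 3)

By definition v = -3f1 + 0·f2 + 0·f3.
Summing componentwise gives (-6, -6, 3).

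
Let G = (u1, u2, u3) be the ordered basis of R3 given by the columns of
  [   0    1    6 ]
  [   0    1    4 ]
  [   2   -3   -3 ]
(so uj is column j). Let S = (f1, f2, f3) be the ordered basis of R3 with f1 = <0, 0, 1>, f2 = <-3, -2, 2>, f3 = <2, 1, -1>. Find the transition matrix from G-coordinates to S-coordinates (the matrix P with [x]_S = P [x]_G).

[[2, -2, 1], [0, -1, -2], [0, -1, 0]]

Column j of P is [uj]_S, since P maps G-coordinates to S-coordinates.
Expressing u1 in S: u1 = 2f1 + 0·f2 + 0·f3, so column 1 of P is <2, 0, 0>.
Doing the same for each uj gives P = [[2, -2, 1], [0, -1, -2], [0, -1, 0]].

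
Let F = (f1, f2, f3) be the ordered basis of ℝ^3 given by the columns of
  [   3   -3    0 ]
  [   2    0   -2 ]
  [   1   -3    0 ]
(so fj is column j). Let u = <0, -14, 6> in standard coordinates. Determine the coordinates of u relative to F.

Write u = c_1 f1 + ... + c_3 f3 and solve for the c_i.
Row-reducing the augmented matrix [M | u] gives c = (-3, -3, 4).
Check: -3f1 - 3f2 + 4f3 = <0, -14, 6>.

<-3, -3, 4>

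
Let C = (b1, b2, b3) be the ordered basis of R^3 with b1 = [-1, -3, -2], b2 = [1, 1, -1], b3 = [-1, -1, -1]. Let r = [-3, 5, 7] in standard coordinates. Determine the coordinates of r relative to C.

[-4, -3, 4]

Write r = c_1 b1 + ... + c_3 b3 and solve for the c_i.
Row-reducing the augmented matrix [M | r] gives c = (-4, -3, 4).
Check: -4b1 - 3b2 + 4b3 = [-3, 5, 7].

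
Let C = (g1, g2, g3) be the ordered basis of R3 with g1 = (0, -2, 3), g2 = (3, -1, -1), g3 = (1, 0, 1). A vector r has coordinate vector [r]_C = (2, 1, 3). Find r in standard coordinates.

(6, -5, 8)

By definition r = 2g1 + g2 + 3g3.
Summing componentwise gives (6, -5, 8).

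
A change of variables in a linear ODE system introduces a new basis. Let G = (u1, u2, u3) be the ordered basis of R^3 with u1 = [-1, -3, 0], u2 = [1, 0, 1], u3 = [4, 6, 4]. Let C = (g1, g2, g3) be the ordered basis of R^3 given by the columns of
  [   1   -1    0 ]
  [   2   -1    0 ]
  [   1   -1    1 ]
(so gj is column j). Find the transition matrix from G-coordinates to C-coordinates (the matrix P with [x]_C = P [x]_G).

[[-2, -1, 2], [-1, -2, -2], [1, 0, 0]]

Let M have columns uj and N have columns gj. Then for every x, N [x]_C = x = M [x]_G, so P = N^(-1) M.
Since det N = 1, N^(-1) has integer entries; multiplying gives P = [[-2, -1, 2], [-1, -2, -2], [1, 0, 0]].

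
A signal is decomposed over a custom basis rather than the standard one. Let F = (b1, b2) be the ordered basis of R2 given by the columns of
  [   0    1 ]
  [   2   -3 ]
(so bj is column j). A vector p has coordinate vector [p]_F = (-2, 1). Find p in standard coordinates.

By definition p = -2b1 + b2.
Summing componentwise gives (1, -7).

(1, -7)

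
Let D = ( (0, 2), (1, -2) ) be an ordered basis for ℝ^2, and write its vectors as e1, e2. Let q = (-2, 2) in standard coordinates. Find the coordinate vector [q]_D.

(-1, -2)

[q]_D is the unique c with M c = q, where M has columns e1, e2.
System: 0c_1 + c_2 = -2, 2c_1 - 2c_2 = 2; solving gives c_1 = -1, c_2 = -2.
Check: -e1 - 2e2 = (-2, 2).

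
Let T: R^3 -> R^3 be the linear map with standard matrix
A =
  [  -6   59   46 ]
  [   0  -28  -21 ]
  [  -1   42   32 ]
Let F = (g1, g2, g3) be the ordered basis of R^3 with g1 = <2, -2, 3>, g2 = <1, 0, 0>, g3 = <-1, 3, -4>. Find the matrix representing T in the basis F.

With P the matrix whose columns are g1, ..., g3, [T]_F = P^(-1) A P.
Column by column: T(g1) = A g1 = <8, -7, 10>; its F-coordinates <2, 3, -1> give column 1.
Continuing for each basis vector yields [T]_F = [[2, -3, -3], [3, -2, 3], [-1, -2, -2]].

[[2, -3, -3], [3, -2, 3], [-1, -2, -2]]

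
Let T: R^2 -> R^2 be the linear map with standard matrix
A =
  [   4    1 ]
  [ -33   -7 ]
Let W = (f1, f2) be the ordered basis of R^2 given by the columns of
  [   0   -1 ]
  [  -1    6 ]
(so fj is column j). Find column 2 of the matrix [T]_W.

Column 2 of [T]_W is the W-coordinate vector of T(f2).
In standard coordinates T(f2) = A f2 = <2, -9>.
Converting to W: <2, -9> = -3f1 - 2f2, so the coordinate vector is <-3, -2>.

<-3, -2>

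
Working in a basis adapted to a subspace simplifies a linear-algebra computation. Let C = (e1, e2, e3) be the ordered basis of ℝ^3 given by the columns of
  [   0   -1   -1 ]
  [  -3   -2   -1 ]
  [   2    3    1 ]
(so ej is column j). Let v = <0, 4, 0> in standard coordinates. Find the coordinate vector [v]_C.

We seek scalars with c_1 e1 + ... + c_3 e3 = v; equivalently solve M c = v where the columns of M are e1, ..., e3.
Gaussian elimination on [M | v] yields c = (-2, 2, -2).
Check: -2e1 + 2e2 - 2e3 = <0, 4, 0>.

<-2, 2, -2>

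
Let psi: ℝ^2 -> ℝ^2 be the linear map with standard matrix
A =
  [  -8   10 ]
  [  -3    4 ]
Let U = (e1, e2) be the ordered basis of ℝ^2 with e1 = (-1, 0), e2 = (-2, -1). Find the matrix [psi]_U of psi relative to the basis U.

With P the matrix whose columns are e1, e2, [psi]_U = P^(-1) A P.
Column by column: psi(e1) = A e1 = (8, 3); its U-coordinates (-2, -3) give column 1.
Continuing for each basis vector yields [psi]_U = [[-2, -2], [-3, -2]].

[[-2, -2], [-3, -2]]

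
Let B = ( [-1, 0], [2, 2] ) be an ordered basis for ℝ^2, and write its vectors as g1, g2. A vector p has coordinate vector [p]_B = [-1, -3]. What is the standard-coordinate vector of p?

By definition p = -g1 - 3g2.
Summing componentwise gives [-5, -6].

[-5, -6]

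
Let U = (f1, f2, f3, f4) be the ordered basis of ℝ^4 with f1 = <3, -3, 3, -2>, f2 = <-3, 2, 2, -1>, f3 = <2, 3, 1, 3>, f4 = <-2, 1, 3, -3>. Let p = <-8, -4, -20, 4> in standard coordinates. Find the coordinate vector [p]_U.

We seek scalars with c_1 f1 + ... + c_4 f4 = p; equivalently solve M c = p where the columns of M are f1, ..., f4.
Solving this 4x4 system gives c = (-3, -1, -3, -2).
Check: -3f1 - f2 - 3f3 - 2f4 = <-8, -4, -20, 4>.

<-3, -1, -3, -2>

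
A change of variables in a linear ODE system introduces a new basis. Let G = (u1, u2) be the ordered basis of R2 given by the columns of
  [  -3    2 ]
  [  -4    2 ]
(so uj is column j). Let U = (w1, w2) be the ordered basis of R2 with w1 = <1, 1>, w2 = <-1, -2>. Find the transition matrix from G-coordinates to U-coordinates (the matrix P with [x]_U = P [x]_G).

[[-2, 2], [1, 0]]

Let M have columns uj and N have columns wj. Then for every x, N [x]_U = x = M [x]_G, so P = N^(-1) M.
Since det N = -1, N^(-1) has integer entries; multiplying gives P = [[-2, 2], [1, 0]].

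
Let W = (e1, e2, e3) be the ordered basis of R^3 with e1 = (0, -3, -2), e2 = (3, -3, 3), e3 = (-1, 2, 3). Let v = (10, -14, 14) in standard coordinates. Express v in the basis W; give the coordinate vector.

[v]_W is the unique c with M c = v, where M has columns e1, ..., e3.
Row-reducing the augmented matrix [M | v] gives c = (2, 4, 2).
Check: 2e1 + 4e2 + 2e3 = (10, -14, 14).

(2, 4, 2)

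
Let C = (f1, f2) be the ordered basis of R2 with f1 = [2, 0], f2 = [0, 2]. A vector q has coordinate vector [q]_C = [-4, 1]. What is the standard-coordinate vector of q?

[-8, 2]

The coordinates say q = -4f1 + f2; adding the scaled basis vectors gives [-8, 2].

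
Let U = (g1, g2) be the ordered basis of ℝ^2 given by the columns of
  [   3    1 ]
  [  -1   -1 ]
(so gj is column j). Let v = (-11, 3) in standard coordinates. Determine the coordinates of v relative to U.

[v]_U is the unique c with M c = v, where M has columns g1, g2.
System: 3c_1 + c_2 = -11, -c_1 - c_2 = 3; solving gives c_1 = -4, c_2 = 1.
Check: -4g1 + g2 = (-11, 3).

(-4, 1)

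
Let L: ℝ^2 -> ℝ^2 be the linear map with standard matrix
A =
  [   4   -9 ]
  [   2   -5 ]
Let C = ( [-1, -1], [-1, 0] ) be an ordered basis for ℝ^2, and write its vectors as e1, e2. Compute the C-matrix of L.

[[-3, 2], [-2, 2]]

With P the matrix whose columns are e1, e2, [L]_C = P^(-1) A P.
Column by column: L(e1) = A e1 = [5, 3]; its C-coordinates [-3, -2] give column 1.
Continuing for each basis vector yields [L]_C = [[-3, 2], [-2, 2]].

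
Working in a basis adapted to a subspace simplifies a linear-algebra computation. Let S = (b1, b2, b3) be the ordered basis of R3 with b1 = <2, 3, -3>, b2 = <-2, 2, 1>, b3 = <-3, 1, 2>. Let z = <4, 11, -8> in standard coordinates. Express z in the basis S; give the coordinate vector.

We seek scalars with c_1 b1 + ... + c_3 b3 = z; equivalently solve M c = z where the columns of M are b1, ..., b3.
Gaussian elimination on [M | z] yields c = (3, 1, 0).
Check: 3b1 + b2 + 0·b3 = <4, 11, -8>.

<3, 1, 0>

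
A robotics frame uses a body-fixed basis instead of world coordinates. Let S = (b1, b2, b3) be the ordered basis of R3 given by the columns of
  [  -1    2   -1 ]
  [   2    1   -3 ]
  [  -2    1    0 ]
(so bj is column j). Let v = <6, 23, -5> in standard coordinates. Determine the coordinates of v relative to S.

Write v = c_1 b1 + ... + c_3 b3 and solve for the c_i.
Gaussian elimination on [M | v] yields c = (4, 3, -4).
Check: 4b1 + 3b2 - 4b3 = <6, 23, -5>.

<4, 3, -4>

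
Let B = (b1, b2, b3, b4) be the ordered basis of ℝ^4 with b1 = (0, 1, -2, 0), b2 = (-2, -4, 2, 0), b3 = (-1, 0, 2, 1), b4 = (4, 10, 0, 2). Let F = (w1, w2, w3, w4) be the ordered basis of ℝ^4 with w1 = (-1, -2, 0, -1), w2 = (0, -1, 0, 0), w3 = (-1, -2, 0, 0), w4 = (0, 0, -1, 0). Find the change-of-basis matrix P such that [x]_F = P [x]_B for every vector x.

[[0, 0, -1, -2], [-1, 0, -2, -2], [0, 2, 2, -2], [2, -2, -2, 0]]

Column j of P is [bj]_F, since P maps B-coordinates to F-coordinates.
Expressing b1 in F: b1 = 0·w1 - w2 + 0·w3 + 2w4, so column 1 of P is (0, -1, 0, 2).
Doing the same for each bj gives P = [[0, 0, -1, -2], [-1, 0, -2, -2], [0, 2, 2, -2], [2, -2, -2, 0]].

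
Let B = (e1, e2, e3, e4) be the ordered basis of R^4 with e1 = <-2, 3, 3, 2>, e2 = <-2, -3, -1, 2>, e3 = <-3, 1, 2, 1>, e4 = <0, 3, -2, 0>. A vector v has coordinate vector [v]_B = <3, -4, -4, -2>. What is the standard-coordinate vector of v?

<14, 11, 9, -6>

The coordinates say v = 3e1 - 4e2 - 4e3 - 2e4; adding the scaled basis vectors gives <14, 11, 9, -6>.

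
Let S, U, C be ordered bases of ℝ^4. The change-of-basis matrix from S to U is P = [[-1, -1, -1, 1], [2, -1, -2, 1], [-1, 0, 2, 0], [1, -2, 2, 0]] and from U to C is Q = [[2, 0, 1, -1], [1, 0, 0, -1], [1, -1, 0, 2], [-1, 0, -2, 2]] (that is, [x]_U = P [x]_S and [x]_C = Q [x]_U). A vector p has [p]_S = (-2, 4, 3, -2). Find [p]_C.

Composing the changes, [p]_C = Q P [p]_S.
Q P = [[-4, 0, -2, 2], [-2, 1, -3, 1], [-1, -4, 5, 0], [5, -3, 1, -1]]; applying this to (-2, 4, 3, -2) gives (-2, -3, 1, -17).

(-2, -3, 1, -17)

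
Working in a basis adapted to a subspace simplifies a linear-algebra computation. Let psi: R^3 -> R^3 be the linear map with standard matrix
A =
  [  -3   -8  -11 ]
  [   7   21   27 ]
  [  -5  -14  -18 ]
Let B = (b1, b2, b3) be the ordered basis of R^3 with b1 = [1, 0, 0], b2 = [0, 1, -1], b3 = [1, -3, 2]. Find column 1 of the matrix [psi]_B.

[-1, 1, -2]

Compute psi(b1) = A b1 = [-3, 7, -5] in standard coordinates.
Then write this in B-coordinates: solve for y in y_1 b1 + ... + y_3 b3 = [-3, 7, -5].
This gives y = [-1, 1, -2], which is column 1 of [psi]_B.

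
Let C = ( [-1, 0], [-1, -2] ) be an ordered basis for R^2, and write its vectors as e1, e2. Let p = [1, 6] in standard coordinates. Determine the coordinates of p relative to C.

Write p = c_1 e1 + c_2 e2 and solve for the c_i.
System: -c_1 - c_2 = 1, 0c_1 - 2c_2 = 6; solving gives c_1 = 2, c_2 = -3.
Check: 2e1 - 3e2 = [1, 6].

[2, -3]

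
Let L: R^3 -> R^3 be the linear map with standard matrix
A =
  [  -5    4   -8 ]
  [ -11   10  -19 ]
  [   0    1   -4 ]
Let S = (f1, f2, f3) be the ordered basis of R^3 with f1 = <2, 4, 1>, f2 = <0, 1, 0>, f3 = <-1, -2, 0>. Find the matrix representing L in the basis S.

With P the matrix whose columns are f1, ..., f3, [L]_S = P^(-1) A P.
Column by column: L(f1) = A f1 = <-2, -1, 0>; its S-coordinates <0, 3, 2> give column 1.
Continuing for each basis vector yields [L]_S = [[0, 1, -2], [3, 2, -3], [2, -2, -1]].

[[0, 1, -2], [3, 2, -3], [2, -2, -1]]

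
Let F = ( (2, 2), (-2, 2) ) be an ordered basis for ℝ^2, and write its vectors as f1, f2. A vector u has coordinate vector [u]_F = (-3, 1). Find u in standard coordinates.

The coordinates say u = -3f1 + f2; adding the scaled basis vectors gives (-8, -4).

(-8, -4)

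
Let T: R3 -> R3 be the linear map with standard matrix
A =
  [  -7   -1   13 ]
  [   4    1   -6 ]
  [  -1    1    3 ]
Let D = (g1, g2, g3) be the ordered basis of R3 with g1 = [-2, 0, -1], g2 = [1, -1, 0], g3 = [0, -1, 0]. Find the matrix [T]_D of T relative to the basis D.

The j-th column of [T]_D is [T(gj)]_D.
T(g1) = A g1 = [1, -2, -1] = g1 + 3g2 - g3, so column 1 is [1, 3, -1].
Repeating for g2, g3 and assembling the columns gives [[1, 2, 1], [3, -2, 3], [-1, -1, -2]].

[[1, 2, 1], [3, -2, 3], [-1, -1, -2]]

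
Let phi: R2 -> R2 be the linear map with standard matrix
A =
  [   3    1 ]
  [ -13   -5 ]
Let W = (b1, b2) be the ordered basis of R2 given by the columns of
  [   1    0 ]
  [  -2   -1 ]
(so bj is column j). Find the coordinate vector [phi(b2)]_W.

(-1, -3)

Compute phi(b2) = A b2 = (-1, 5) in standard coordinates.
Then write this in W-coordinates: solve for y in y_1 b1 + y_2 b2 = (-1, 5).
This gives y = (-1, -3), which is column 2 of [phi]_W.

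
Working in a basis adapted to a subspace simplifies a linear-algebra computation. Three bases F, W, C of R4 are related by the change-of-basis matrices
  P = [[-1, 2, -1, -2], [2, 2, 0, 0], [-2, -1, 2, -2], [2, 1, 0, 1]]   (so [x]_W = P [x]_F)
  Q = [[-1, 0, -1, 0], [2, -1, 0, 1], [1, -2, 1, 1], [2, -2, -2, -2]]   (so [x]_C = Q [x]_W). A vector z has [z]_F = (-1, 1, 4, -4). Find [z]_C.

Composing the changes, [z]_C = Q P [z]_F.
Q P = [[3, -1, -1, 4], [-2, 3, -2, -3], [-5, -2, 1, -3], [-6, 0, -6, -2]]; applying this to (-1, 1, 4, -4) gives (-24, 9, 19, -10).

(-24, 9, 19, -10)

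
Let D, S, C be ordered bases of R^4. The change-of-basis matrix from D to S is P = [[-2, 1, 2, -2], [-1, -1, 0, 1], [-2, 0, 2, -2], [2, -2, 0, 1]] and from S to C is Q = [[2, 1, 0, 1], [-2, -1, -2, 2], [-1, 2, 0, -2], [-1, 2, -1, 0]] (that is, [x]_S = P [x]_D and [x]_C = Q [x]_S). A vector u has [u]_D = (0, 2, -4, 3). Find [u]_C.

Apply P to get S-coordinates (-12, 1, -14, -1), then Q to get C-coordinates.
The result is [u]_C = (-24, 49, 16, 28).

(-24, 49, 16, 28)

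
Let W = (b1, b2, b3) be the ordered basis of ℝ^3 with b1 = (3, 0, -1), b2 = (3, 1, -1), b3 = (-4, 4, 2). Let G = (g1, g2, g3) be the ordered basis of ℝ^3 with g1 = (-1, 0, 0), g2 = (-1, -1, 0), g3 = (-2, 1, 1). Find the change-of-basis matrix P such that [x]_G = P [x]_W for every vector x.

Take x = bj: its W-coordinates are the j-th standard unit vector, so P e_j — column j of P — equals [bj]_G.
b1 = 0·g1 - g2 - g3, giving column 1 = (0, -1, -1); repeating for each j gives P = [[0, 1, 2], [-1, -2, -2], [-1, -1, 2]].

[[0, 1, 2], [-1, -2, -2], [-1, -1, 2]]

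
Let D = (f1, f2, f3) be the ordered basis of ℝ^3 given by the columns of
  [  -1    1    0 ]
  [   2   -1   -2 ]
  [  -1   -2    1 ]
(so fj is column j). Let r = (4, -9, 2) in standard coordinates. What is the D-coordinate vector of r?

(-3, 1, 1)

[r]_D is the unique c with M c = r, where M has columns f1, ..., f3.
Row-reducing the augmented matrix [M | r] gives c = (-3, 1, 1).
Check: -3f1 + f2 + f3 = (4, -9, 2).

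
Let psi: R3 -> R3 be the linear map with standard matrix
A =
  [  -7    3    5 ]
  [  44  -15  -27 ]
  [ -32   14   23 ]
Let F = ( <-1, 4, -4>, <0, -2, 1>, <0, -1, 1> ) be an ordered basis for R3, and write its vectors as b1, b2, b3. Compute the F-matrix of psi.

[[1, 1, -2], [0, 2, 3], [0, -3, -2]]

The j-th column of [psi]_F is [psi(bj)]_F.
psi(b1) = A b1 = <-1, 4, -4> = b1 + 0·b2 + 0·b3, so column 1 is <1, 0, 0>.
Repeating for b2, b3 and assembling the columns gives [[1, 1, -2], [0, 2, 3], [0, -3, -2]].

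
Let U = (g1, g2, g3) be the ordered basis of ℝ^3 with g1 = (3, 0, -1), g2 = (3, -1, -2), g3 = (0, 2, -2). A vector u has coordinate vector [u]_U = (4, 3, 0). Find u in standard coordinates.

(21, -3, -10)

The coordinates say u = 4g1 + 3g2 + 0·g3; adding the scaled basis vectors gives (21, -3, -10).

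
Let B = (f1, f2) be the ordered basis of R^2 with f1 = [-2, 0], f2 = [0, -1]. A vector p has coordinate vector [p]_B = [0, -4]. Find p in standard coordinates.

p = M [p]_B, where M has columns f1, f2.
Carrying out the matrix-vector product, p = [0, 4].

[0, 4]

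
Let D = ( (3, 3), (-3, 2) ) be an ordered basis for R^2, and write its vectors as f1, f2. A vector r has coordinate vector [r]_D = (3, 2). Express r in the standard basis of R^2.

By definition r = 3f1 + 2f2.
Summing componentwise gives (3, 13).

(3, 13)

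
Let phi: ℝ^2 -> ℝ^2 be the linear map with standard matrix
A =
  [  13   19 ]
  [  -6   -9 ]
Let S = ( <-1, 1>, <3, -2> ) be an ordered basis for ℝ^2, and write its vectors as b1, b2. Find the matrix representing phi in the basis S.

Let P have columns b1, b2. Then [phi]_S = P^(-1) A P.
Here det P = -1, so P^(-1) is integer; computing A P first and then P^(-1)(A P) gives [[3, 2], [3, 1]].

[[3, 2], [3, 1]]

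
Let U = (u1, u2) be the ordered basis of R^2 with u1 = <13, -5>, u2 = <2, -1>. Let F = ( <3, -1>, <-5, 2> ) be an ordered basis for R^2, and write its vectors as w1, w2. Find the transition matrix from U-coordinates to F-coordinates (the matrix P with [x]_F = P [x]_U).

[[1, -1], [-2, -1]]

Take x = uj: its U-coordinates are the j-th standard unit vector, so P e_j — column j of P — equals [uj]_F.
u1 = w1 - 2w2, giving column 1 = <1, -2>; repeating for each j gives P = [[1, -1], [-2, -1]].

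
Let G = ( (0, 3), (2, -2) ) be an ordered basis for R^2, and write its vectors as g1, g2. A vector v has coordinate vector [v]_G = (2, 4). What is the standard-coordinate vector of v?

By definition v = 2g1 + 4g2.
Summing componentwise gives (8, -2).

(8, -2)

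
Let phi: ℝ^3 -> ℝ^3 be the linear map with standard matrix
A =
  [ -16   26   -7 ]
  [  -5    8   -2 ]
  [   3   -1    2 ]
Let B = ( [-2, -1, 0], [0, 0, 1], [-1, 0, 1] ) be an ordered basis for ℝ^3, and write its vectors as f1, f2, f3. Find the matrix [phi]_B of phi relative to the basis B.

With P the matrix whose columns are f1, ..., f3, [phi]_B = P^(-1) A P.
Column by column: phi(f1) = A f1 = [6, 2, -5]; its B-coordinates [-2, -3, -2] give column 1.
Continuing for each basis vector yields [phi]_B = [[-2, 2, -3], [-3, -1, 2], [-2, 3, -3]].

[[-2, 2, -3], [-3, -1, 2], [-2, 3, -3]]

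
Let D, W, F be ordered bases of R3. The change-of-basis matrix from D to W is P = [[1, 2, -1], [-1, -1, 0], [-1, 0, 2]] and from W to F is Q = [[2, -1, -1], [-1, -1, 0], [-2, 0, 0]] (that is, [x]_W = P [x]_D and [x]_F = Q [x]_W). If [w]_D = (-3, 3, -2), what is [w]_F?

Composing the changes, [w]_F = Q P [w]_D.
Q P = [[4, 5, -4], [0, -1, 1], [-2, -4, 2]]; applying this to (-3, 3, -2) gives (11, -5, -10).

(11, -5, -10)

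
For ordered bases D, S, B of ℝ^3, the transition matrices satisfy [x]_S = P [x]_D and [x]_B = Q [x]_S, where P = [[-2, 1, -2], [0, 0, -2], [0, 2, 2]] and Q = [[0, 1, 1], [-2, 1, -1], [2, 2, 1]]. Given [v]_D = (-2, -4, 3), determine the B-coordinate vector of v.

(-8, 8, -26)

Apply P to get S-coordinates (-6, -6, -2), then Q to get B-coordinates.
The result is [v]_B = (-8, 8, -26).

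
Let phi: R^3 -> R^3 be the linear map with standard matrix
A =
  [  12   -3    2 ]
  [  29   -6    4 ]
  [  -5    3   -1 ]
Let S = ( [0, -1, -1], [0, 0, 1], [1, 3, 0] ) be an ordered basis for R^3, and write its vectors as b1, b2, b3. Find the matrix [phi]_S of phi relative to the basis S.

Let P have columns b1, ..., b3. Then [phi]_S = P^(-1) A P.
Here det P = -1, so P^(-1) is integer; computing A P first and then P^(-1)(A P) gives [[1, 2, -2], [-1, 1, 2], [1, 2, 3]].

[[1, 2, -2], [-1, 1, 2], [1, 2, 3]]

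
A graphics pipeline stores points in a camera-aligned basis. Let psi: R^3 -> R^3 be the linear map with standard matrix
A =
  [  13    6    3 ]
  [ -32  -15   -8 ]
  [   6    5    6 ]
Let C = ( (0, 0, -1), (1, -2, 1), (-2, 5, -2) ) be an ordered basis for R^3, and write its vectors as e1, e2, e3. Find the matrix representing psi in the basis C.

The j-th column of [psi]_C is [psi(ej)]_C.
psi(e1) = A e1 = (-3, 8, -6) = 3e1 + e2 + 2e3, so column 1 is (3, 1, 2).
Repeating for e2, e3 and assembling the columns gives [[3, 2, -3], [1, 0, 0], [2, -2, 1]].

[[3, 2, -3], [1, 0, 0], [2, -2, 1]]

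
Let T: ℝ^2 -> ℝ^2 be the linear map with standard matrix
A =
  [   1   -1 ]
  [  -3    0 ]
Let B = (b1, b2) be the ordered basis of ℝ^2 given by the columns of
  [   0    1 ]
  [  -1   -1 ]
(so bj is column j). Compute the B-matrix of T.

With P the matrix whose columns are b1, b2, [T]_B = P^(-1) A P.
Column by column: T(b1) = A b1 = [1, 0]; its B-coordinates [-1, 1] give column 1.
Continuing for each basis vector yields [T]_B = [[-1, 1], [1, 2]].

[[-1, 1], [1, 2]]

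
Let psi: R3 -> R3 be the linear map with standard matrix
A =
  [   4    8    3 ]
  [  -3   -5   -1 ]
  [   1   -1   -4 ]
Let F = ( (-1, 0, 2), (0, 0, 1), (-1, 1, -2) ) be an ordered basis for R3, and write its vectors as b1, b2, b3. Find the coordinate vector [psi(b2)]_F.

(-2, -2, -1)

Compute psi(b2) = A b2 = (3, -1, -4) in standard coordinates.
Then write this in F-coordinates: solve for y in y_1 b1 + ... + y_3 b3 = (3, -1, -4).
This gives y = (-2, -2, -1), which is column 2 of [psi]_F.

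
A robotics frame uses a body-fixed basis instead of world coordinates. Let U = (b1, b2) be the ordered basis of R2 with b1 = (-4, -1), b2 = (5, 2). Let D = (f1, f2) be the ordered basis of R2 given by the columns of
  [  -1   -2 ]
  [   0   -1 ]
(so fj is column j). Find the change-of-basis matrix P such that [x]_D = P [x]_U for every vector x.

Let M have columns bj and N have columns fj. Then for every x, N [x]_D = x = M [x]_U, so P = N^(-1) M.
Since det N = 1, N^(-1) has integer entries; multiplying gives P = [[2, -1], [1, -2]].

[[2, -1], [1, -2]]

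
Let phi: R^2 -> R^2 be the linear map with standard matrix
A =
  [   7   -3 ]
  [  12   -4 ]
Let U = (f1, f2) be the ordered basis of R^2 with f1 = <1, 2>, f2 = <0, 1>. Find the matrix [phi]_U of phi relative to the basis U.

With P the matrix whose columns are f1, f2, [phi]_U = P^(-1) A P.
Column by column: phi(f1) = A f1 = <1, 4>; its U-coordinates <1, 2> give column 1.
Continuing for each basis vector yields [phi]_U = [[1, -3], [2, 2]].

[[1, -3], [2, 2]]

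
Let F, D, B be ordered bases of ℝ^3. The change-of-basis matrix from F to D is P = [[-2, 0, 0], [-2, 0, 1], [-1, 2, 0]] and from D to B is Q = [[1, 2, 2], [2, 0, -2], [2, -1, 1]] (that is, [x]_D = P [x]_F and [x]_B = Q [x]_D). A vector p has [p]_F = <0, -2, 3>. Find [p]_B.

First [p]_D = P [p]_F = <0, 3, -4>.
Then [p]_B = Q [p]_D = <-2, 8, -7>.

<-2, 8, -7>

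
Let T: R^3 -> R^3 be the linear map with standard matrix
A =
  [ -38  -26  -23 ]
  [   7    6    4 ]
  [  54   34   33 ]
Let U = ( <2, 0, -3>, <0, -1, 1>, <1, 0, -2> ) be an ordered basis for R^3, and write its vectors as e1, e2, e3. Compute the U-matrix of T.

[[-3, 3, 3], [-2, 2, 1], [-1, -3, 2]]

With P the matrix whose columns are e1, ..., e3, [T]_U = P^(-1) A P.
Column by column: T(e1) = A e1 = <-7, 2, 9>; its U-coordinates <-3, -2, -1> give column 1.
Continuing for each basis vector yields [T]_U = [[-3, 3, 3], [-2, 2, 1], [-1, -3, 2]].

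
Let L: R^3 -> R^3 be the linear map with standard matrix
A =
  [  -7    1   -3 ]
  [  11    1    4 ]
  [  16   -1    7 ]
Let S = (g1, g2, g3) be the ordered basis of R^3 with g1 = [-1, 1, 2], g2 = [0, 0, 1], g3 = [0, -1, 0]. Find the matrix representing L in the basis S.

[[-2, 3, 1], [1, 1, -1], [0, -1, 2]]

Let P have columns g1, ..., g3. Then [L]_S = P^(-1) A P.
Here det P = -1, so P^(-1) is integer; computing A P first and then P^(-1)(A P) gives [[-2, 3, 1], [1, 1, -1], [0, -1, 2]].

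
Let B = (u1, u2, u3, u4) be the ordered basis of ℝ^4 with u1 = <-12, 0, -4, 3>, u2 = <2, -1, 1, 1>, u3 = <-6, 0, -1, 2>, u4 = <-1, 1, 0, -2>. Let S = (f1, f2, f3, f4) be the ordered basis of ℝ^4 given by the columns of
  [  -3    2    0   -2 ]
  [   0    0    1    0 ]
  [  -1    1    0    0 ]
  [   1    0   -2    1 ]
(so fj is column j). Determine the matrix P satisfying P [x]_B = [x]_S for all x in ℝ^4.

[[2, -2, 0, -1], [-2, -1, -1, -1], [0, -1, 0, 1], [1, 1, 2, 1]]

Take x = uj: its B-coordinates are the j-th standard unit vector, so P e_j — column j of P — equals [uj]_S.
u1 = 2f1 - 2f2 + 0·f3 + f4, giving column 1 = <2, -2, 0, 1>; repeating for each j gives P = [[2, -2, 0, -1], [-2, -1, -1, -1], [0, -1, 0, 1], [1, 1, 2, 1]].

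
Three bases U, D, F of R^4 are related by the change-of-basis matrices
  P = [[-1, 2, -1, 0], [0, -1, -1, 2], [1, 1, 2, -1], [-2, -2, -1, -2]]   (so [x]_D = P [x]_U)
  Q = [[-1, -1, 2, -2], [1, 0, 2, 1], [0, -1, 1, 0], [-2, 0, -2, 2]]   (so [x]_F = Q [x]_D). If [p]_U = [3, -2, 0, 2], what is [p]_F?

First [p]_D = P [p]_U = [-7, 6, -1, -6].
Then [p]_F = Q [p]_D = [11, -15, -7, 4].

[11, -15, -7, 4]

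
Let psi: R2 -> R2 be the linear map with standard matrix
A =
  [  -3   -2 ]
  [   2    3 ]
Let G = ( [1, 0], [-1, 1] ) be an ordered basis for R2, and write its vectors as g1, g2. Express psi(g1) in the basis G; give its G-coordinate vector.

Compute psi(g1) = A g1 = [-3, 2] in standard coordinates.
Then write this in G-coordinates: solve for y in y_1 g1 + y_2 g2 = [-3, 2].
This gives y = [-1, 2], which is column 1 of [psi]_G.

[-1, 2]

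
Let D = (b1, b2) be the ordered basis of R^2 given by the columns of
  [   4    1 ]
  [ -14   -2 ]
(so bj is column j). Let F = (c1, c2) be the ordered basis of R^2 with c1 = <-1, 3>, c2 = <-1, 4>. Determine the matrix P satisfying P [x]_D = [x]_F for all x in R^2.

Take x = bj: its D-coordinates are the j-th standard unit vector, so P e_j — column j of P — equals [bj]_F.
b1 = -2c1 - 2c2, giving column 1 = <-2, -2>; repeating for each j gives P = [[-2, -2], [-2, 1]].

[[-2, -2], [-2, 1]]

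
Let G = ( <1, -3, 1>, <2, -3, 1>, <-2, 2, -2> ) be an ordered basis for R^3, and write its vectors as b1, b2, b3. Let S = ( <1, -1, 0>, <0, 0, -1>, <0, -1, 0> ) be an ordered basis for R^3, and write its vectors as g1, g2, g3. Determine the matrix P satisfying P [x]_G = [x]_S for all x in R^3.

Let M have columns bj and N have columns gj. Then for every x, N [x]_S = x = M [x]_G, so P = N^(-1) M.
Since det N = -1, N^(-1) has integer entries; multiplying gives P = [[1, 2, -2], [-1, -1, 2], [2, 1, 0]].

[[1, 2, -2], [-1, -1, 2], [2, 1, 0]]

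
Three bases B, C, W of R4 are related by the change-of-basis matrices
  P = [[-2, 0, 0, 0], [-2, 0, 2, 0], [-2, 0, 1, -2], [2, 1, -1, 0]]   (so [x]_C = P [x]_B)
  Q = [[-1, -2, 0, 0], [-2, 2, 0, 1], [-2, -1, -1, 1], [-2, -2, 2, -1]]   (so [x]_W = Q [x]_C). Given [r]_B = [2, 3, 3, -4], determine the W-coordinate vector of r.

[0, 16, 3, 14]

First [r]_C = P [r]_B = [-4, 2, 7, 4].
Then [r]_W = Q [r]_C = [0, 16, 3, 14].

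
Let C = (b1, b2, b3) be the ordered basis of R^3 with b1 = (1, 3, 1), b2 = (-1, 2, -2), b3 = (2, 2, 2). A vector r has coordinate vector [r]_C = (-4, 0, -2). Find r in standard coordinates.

By definition r = -4b1 + 0·b2 - 2b3.
Summing componentwise gives (-8, -16, -8).

(-8, -16, -8)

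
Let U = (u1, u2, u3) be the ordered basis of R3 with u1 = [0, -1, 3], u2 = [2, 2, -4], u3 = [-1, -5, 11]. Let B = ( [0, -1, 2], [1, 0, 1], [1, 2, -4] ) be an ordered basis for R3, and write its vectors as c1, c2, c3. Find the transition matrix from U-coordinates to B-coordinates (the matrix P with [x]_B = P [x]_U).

Column j of P is [uj]_B, since P maps U-coordinates to B-coordinates.
Expressing u1 in B: u1 = -c1 + c2 - c3, so column 1 of P is [-1, 1, -1].
Doing the same for each uj gives P = [[-1, 2, 1], [1, 0, 1], [-1, 2, -2]].

[[-1, 2, 1], [1, 0, 1], [-1, 2, -2]]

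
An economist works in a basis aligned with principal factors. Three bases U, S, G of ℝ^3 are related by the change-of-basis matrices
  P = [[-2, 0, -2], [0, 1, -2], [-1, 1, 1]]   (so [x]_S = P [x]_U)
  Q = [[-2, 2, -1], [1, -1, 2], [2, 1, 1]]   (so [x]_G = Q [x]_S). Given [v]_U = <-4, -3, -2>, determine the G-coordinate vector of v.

<-21, 9, 24>

Apply P to get S-coordinates <12, 1, -1>, then Q to get G-coordinates.
The result is [v]_G = <-21, 9, 24>.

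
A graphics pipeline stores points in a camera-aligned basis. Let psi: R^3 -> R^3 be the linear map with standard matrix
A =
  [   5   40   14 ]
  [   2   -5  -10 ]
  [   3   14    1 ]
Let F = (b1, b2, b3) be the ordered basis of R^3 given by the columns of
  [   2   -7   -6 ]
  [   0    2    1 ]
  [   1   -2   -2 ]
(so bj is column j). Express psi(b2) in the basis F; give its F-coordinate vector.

Column 2 of [psi]_F is the F-coordinate vector of psi(b2).
In standard coordinates psi(b2) = A b2 = <17, -4, 5>.
Converting to F: <17, -4, 5> = -b1 - b2 - 2b3, so the coordinate vector is <-1, -1, -2>.

<-1, -1, -2>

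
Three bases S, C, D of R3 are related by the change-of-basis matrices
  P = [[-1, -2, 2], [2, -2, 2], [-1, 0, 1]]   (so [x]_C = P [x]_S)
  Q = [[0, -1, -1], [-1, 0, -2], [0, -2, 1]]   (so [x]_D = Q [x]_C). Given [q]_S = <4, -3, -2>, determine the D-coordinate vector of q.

First [q]_C = P [q]_S = <-2, 10, -6>.
Then [q]_D = Q [q]_C = <-4, 14, -26>.

<-4, 14, -26>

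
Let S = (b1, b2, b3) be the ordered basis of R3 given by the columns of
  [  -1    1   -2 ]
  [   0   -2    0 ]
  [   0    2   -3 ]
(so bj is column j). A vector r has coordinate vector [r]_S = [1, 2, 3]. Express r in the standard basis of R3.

By definition r = b1 + 2b2 + 3b3.
Summing componentwise gives [-5, -4, -5].

[-5, -4, -5]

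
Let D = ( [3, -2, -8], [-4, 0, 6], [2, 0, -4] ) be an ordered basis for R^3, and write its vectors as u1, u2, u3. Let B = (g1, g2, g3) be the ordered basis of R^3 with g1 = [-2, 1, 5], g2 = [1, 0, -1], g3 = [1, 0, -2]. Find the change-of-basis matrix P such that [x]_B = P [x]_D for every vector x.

[[-2, 0, 0], [0, -2, 0], [-1, -2, 2]]

Let M have columns uj and N have columns gj. Then for every x, N [x]_B = x = M [x]_D, so P = N^(-1) M.
Since det N = 1, N^(-1) has integer entries; multiplying gives P = [[-2, 0, 0], [0, -2, 0], [-1, -2, 2]].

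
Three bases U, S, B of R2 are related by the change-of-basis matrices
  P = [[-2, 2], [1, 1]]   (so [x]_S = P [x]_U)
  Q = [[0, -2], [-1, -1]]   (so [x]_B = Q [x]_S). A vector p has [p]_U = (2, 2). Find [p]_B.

(-8, -4)

Apply P to get S-coordinates (0, 4), then Q to get B-coordinates.
The result is [p]_B = (-8, -4).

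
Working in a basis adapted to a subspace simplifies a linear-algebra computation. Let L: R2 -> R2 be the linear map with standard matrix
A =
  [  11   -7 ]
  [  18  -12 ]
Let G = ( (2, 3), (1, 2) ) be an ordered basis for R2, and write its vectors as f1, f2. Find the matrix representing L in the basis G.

[[2, 0], [-3, -3]]

With P the matrix whose columns are f1, f2, [L]_G = P^(-1) A P.
Column by column: L(f1) = A f1 = (1, 0); its G-coordinates (2, -3) give column 1.
Continuing for each basis vector yields [L]_G = [[2, 0], [-3, -3]].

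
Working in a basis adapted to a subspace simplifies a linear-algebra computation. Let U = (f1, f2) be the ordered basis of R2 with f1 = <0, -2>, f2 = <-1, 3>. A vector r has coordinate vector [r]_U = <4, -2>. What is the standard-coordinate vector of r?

The coordinates say r = 4f1 - 2f2; adding the scaled basis vectors gives <2, -14>.

<2, -14>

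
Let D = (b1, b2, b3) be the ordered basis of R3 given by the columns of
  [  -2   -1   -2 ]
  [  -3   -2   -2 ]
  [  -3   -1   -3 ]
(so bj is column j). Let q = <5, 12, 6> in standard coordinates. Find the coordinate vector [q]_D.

<-4, -3, 3>

[q]_D is the unique c with M c = q, where M has columns b1, ..., b3.
Gaussian elimination on [M | q] yields c = (-4, -3, 3).
Check: -4b1 - 3b2 + 3b3 = <5, 12, 6>.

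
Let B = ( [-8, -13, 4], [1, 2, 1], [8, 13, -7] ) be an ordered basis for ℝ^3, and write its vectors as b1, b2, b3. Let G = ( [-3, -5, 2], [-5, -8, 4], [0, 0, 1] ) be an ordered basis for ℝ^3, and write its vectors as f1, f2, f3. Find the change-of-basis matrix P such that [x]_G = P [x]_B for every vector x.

[[1, -2, -1], [1, 1, -1], [-2, 1, -1]]

Column j of P is [bj]_G, since P maps B-coordinates to G-coordinates.
Expressing b1 in G: b1 = f1 + f2 - 2f3, so column 1 of P is [1, 1, -2].
Doing the same for each bj gives P = [[1, -2, -1], [1, 1, -1], [-2, 1, -1]].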